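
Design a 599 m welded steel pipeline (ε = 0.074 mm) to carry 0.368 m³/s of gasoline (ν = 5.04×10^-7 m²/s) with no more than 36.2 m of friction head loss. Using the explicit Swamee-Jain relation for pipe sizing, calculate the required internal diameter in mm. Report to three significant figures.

Swamee-Jain (Type III): D = 0.66·[ε^1.25·(LQ²/(gh_f))^4.75 + ν·Q^9.4·(L/(gh_f))^5.2]^0.04
LQ²/(gh_f) = 0.2284; L/(gh_f) = 1.687
Term 1 = ε^1.25·(…)^4.75 = 6.17×10^-9; Term 2 = ν·Q^9.4·(…)^5.2 = 6.34×10^-10
D = 0.66·(6.17×10^-9 + 6.34×10^-10)^0.04 = 0.3111 m = 311 mm
Check: V = 4.84 m/s, Re = 2.99×10^6, f = 0.01460, h_f = 33.6 m ≈ 36.2 m ✓

D ≈ 311 mm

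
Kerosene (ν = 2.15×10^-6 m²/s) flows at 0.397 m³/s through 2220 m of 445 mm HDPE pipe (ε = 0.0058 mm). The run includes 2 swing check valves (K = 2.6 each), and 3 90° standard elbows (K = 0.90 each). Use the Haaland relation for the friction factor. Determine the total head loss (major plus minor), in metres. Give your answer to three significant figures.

V = 4Q/(πD²) = 2.553 m/s; V²/2g = 0.3321 m
Re = 5.28×10^5, ε/D = 1.30×10^-5 → f = 0.01309 (Haaland)
Major: h_f = f(L/D)·V²/2g = 0.01309·4989·0.3321 = 21.69 m
Minor: ΣK = 7.90; h_m = ΣK·V²/2g = 2.624 m
Total H_L = 21.69 + 2.624 = 24.31 m

H_L ≈ 24.3 m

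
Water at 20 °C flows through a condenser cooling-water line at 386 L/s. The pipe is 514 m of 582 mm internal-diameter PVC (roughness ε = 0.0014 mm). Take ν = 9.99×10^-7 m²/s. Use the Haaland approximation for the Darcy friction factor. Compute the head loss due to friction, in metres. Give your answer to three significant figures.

h_f ≈ 1.13 m

V = 4Q/(πD²) = 4·0.386/(π·0.582²) = 1.451 m/s
Re = VD/ν = 1.451·0.582/9.99×10^-7 = 8.45×10^5 → turbulent
ε/D = 0.0014/582 = 2.41×10^-6
Haaland: f = 0.01196
h_f = f(L/D)V²/(2g) = 0.01196·(514/0.582)·1.451²/(2·9.81) = 1.133 m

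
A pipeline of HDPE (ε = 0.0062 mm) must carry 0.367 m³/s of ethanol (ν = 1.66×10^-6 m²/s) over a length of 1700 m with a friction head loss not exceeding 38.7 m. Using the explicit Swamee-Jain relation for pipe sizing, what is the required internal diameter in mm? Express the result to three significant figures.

Swamee-Jain (Type III): D = 0.66·[ε^1.25·(LQ²/(gh_f))^4.75 + ν·Q^9.4·(L/(gh_f))^5.2]^0.04
LQ²/(gh_f) = 0.6031; L/(gh_f) = 4.478
Term 1 = ε^1.25·(…)^4.75 = 2.80×10^-8; Term 2 = ν·Q^9.4·(…)^5.2 = 3.26×10^-7
D = 0.66·(2.80×10^-8 + 3.26×10^-7)^0.04 = 0.3643 m = 364 mm
Check: V = 3.52 m/s, Re = 7.73×10^5, f = 0.01248, h_f = 36.8 m ≈ 38.7 m ✓

D ≈ 364 mm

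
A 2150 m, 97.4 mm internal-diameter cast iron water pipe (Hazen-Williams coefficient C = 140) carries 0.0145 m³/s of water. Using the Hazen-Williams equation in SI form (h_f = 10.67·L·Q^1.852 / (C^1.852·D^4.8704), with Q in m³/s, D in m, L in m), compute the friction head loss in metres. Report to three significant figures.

h_f = 10.67·2150·0.0145^1.852 / (140^1.852·0.0974^4.8704) = 80.71 m

h_f ≈ 80.7 m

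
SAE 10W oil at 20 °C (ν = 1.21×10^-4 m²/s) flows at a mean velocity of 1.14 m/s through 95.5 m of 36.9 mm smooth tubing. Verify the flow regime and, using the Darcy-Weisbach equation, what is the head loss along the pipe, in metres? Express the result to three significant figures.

h_f ≈ 31.6 m

Re = VD/ν = 1.14·0.03690/1.21×10^-4 = 348 → laminar (Re < 2300)
f = 64/Re = 0.1841
h_f = f(L/D)V²/(2g) = 0.1841·(95.5/0.03690)·1.14²/(2·9.81) = 31.56 m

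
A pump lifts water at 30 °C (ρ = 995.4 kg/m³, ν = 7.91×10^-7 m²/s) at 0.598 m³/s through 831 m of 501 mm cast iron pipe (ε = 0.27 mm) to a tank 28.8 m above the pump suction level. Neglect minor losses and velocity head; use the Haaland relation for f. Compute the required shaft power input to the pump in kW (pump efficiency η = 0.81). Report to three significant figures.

V = 4Q/(πD²) = 3.033 m/s; Re = 1.92×10^6; ε/D = 5.39×10^-4; f = 0.01724
h_f = f(L/D)V²/2g = 13.41 m
Total head H = z + h_f = 28.8 + 13.41 = 42.21 m
P_hyd = ρgQH = 995.4·9.81·0.598·42.21 = 246.5 kW
P_shaft = P_hyd/η = 246.5/0.81 = 304.3 kW

P_shaft ≈ 304 kW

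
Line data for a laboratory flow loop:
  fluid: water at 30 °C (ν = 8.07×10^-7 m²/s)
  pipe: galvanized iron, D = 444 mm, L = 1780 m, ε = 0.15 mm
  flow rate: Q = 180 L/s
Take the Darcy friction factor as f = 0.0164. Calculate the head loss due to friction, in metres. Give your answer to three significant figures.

V = 4Q/(πD²) = 4·0.180/(π·0.444²) = 1.163 m/s
h_f = f(L/D)V²/(2g) = 0.01640·(1780/0.444)·1.163²/(2·9.81) = 4.529 m

h_f ≈ 4.53 m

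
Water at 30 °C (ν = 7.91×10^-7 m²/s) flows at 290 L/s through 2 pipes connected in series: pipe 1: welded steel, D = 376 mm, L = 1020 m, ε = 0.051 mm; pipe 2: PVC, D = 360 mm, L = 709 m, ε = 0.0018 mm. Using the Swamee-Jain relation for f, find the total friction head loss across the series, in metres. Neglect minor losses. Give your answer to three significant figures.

Pipe 1: V = 2.612 m/s, Re = 1.24×10^6, ε/D = 1.36×10^-4, f = 0.01380, h_1 = f(L/D)V²/2g = 13.02 m
Pipe 2: V = 2.849 m/s, Re = 1.30×10^6, ε/D = 5.00×10^-6, f = 0.01126, h_2 = f(L/D)V²/2g = 9.177 m
Series → Q common, losses add: H = Σh = 22.19 m

H ≈ 22.2 m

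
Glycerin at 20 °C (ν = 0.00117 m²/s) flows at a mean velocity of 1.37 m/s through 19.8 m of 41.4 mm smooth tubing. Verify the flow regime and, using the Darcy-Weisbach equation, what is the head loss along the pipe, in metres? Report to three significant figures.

Re = VD/ν = 1.37·0.04140/0.00117 = 48.5 → laminar (Re < 2300)
f = 64/Re = 1.320
h_f = f(L/D)V²/(2g) = 1.320·(19.8/0.04140)·1.37²/(2·9.81) = 60.40 m

h_f ≈ 60.4 m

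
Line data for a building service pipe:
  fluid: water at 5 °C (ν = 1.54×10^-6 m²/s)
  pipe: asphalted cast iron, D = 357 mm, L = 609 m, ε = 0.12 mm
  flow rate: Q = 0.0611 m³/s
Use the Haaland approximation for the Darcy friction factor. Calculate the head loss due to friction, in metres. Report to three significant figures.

V = 4Q/(πD²) = 4·0.0611/(π·0.357²) = 0.6104 m/s
Re = VD/ν = 0.6104·0.357/1.54×10^-6 = 1.42×10^5 → turbulent
ε/D = 0.12/357 = 3.36×10^-4
Haaland: f = 0.01846
h_f = f(L/D)V²/(2g) = 0.01846·(609/0.357)·0.6104²/(2·9.81) = 0.5979 m

h_f ≈ 0.598 m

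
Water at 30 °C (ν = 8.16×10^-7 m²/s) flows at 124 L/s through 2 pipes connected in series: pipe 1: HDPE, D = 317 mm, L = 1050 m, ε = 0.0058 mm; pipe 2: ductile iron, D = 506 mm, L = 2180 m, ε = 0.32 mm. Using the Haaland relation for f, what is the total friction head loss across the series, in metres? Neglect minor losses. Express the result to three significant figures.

Pipe 1: V = 1.571 m/s, Re = 6.10×10^5, ε/D = 1.83×10^-5, f = 0.01286, h_1 = f(L/D)V²/2g = 5.357 m
Pipe 2: V = 0.6166 m/s, Re = 3.82×10^5, ε/D = 6.32×10^-4, f = 0.01857, h_2 = f(L/D)V²/2g = 1.551 m
Series → Q common, losses add: H = Σh = 6.908 m

H ≈ 6.91 m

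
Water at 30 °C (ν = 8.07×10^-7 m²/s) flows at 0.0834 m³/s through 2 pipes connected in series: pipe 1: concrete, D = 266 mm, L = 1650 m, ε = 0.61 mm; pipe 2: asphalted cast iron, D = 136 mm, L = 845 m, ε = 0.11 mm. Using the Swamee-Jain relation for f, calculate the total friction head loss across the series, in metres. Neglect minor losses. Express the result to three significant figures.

Pipe 1: V = 1.501 m/s, Re = 4.95×10^5, ε/D = 0.00229, f = 0.02474, h_1 = f(L/D)V²/2g = 17.62 m
Pipe 2: V = 5.741 m/s, Re = 9.68×10^5, ε/D = 8.09×10^-4, f = 0.01912, h_2 = f(L/D)V²/2g = 199.6 m
Series → Q common, losses add: H = Σh = 217.2 m

H ≈ 217 m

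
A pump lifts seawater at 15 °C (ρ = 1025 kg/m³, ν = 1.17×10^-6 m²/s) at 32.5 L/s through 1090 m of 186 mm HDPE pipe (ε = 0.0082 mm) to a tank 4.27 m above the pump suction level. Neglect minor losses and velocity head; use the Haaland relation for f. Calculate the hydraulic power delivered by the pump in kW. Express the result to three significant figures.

V = 4Q/(πD²) = 1.196 m/s; Re = 1.90×10^5; ε/D = 4.41×10^-5; f = 0.01593
h_f = f(L/D)V²/2g = 6.809 m
Total head H = z + h_f = 4.27 + 6.809 = 11.08 m
P_hyd = ρgQH = 1025·9.81·0.0325·11.08 = 3.621 kW

P_hyd ≈ 3.62 kW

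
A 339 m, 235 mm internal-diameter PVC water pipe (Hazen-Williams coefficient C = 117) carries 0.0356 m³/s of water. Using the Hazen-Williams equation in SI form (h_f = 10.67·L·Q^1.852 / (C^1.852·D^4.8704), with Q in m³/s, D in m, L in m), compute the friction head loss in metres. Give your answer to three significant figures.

h_f ≈ 1.28 m

h_f = 10.67·339·0.0356^1.852 / (117^1.852·0.235^4.8704) = 1.284 m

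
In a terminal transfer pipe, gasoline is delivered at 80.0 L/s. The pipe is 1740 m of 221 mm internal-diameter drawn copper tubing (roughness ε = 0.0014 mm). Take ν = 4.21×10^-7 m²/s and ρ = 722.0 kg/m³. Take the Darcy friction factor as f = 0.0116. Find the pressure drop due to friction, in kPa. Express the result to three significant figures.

Δp ≈ 143 kPa

V = 4Q/(πD²) = 4·0.0800/(π·0.221²) = 2.086 m/s
h_f = f(L/D)V²/(2g) = 0.01160·(1740/0.221)·2.086²/(2·9.81) = 20.25 m
Δp = ρg·h_f = 722.0·9.81·20.25 = 143.4 kPa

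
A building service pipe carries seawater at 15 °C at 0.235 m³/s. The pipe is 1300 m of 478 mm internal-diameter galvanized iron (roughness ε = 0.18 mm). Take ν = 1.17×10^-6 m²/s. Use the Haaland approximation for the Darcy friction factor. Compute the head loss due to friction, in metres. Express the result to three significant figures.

V = 4Q/(πD²) = 4·0.235/(π·0.478²) = 1.310 m/s
Re = VD/ν = 1.310·0.478/1.17×10^-6 = 5.35×10^5 → turbulent
ε/D = 0.18/478 = 3.77×10^-4
Haaland: f = 0.01668
h_f = f(L/D)V²/(2g) = 0.01668·(1300/0.478)·1.310²/(2·9.81) = 3.965 m

h_f ≈ 3.96 m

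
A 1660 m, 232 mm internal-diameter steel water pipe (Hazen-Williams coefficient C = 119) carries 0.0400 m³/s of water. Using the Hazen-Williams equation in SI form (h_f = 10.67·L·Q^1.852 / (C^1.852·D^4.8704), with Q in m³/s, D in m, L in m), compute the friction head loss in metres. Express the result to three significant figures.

h_f ≈ 8.05 m

h_f = 10.67·1660·0.0400^1.852 / (119^1.852·0.232^4.8704) = 8.048 m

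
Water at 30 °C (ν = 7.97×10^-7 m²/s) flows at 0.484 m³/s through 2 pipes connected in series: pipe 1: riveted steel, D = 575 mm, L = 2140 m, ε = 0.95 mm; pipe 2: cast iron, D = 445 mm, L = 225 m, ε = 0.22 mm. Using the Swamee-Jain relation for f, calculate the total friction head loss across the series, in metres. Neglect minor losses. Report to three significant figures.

H ≈ 19.1 m

Pipe 1: V = 1.864 m/s, Re = 1.34×10^6, ε/D = 0.00165, f = 0.02250, h_1 = f(L/D)V²/2g = 14.83 m
Pipe 2: V = 3.112 m/s, Re = 1.74×10^6, ε/D = 4.94×10^-4, f = 0.01703, h_2 = f(L/D)V²/2g = 4.251 m
Series → Q common, losses add: H = Σh = 19.08 m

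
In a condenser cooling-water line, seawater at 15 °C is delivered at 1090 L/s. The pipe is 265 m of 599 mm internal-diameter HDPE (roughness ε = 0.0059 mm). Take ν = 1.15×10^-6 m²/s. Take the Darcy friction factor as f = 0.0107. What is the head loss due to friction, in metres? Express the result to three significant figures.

V = 4Q/(πD²) = 4·1.09/(π·0.599²) = 3.868 m/s
h_f = f(L/D)V²/(2g) = 0.01070·(265/0.599)·3.868²/(2·9.81) = 3.610 m

h_f ≈ 3.61 m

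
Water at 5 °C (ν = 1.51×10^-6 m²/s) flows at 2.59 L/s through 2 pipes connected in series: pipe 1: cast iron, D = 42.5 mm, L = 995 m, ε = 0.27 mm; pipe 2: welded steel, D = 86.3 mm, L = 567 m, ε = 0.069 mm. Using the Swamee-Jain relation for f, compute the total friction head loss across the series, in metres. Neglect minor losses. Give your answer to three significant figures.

H ≈ 139 m

Pipe 1: V = 1.826 m/s, Re = 5.14×10^4, ε/D = 0.00635, f = 0.03458, h_1 = f(L/D)V²/2g = 137.5 m
Pipe 2: V = 0.4428 m/s, Re = 2.53×10^4, ε/D = 8.00×10^-4, f = 0.02644, h_2 = f(L/D)V²/2g = 1.736 m
Series → Q common, losses add: H = Σh = 139.3 m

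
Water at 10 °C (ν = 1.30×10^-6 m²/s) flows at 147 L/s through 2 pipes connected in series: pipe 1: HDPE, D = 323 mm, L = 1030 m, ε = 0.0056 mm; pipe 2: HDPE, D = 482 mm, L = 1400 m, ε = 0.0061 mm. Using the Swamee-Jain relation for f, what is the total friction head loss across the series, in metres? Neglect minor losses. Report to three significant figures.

H ≈ 8.52 m

Pipe 1: V = 1.794 m/s, Re = 4.46×10^5, ε/D = 1.73×10^-5, f = 0.01362, h_1 = f(L/D)V²/2g = 7.125 m
Pipe 2: V = 0.8056 m/s, Re = 2.99×10^5, ε/D = 1.27×10^-5, f = 0.01453, h_2 = f(L/D)V²/2g = 1.396 m
Series → Q common, losses add: H = Σh = 8.521 m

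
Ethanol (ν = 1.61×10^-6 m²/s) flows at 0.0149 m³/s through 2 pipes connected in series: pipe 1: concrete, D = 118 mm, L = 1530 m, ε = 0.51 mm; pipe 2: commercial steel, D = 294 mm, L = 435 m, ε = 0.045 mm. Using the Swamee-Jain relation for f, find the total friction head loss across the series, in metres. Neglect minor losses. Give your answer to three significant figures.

H ≈ 37.3 m

Pipe 1: V = 1.362 m/s, Re = 9.99×10^4, ε/D = 0.00432, f = 0.03036, h_1 = f(L/D)V²/2g = 37.24 m
Pipe 2: V = 0.2195 m/s, Re = 4.01×10^4, ε/D = 1.53×10^-4, f = 0.02238, h_2 = f(L/D)V²/2g = 0.08130 m
Series → Q common, losses add: H = Σh = 37.32 m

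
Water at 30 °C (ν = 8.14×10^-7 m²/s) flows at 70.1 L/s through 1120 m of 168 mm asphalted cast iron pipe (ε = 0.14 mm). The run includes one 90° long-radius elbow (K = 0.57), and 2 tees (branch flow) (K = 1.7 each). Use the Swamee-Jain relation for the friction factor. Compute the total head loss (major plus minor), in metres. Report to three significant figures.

H_L ≈ 68.0 m

V = 4Q/(πD²) = 3.162 m/s; V²/2g = 0.5097 m
Re = 6.53×10^5, ε/D = 8.33×10^-4 → f = 0.01943 (Swamee-Jain)
Major: h_f = f(L/D)·V²/2g = 0.01943·6667·0.5097 = 66.02 m
Minor: ΣK = 3.97; h_m = ΣK·V²/2g = 2.024 m
Total H_L = 66.02 + 2.024 = 68.05 m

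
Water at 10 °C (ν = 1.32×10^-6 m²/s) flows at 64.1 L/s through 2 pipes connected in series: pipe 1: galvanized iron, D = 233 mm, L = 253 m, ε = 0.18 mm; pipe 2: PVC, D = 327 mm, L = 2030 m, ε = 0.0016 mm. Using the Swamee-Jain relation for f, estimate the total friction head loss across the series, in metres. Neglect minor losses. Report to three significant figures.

H ≈ 5.39 m

Pipe 1: V = 1.503 m/s, Re = 2.65×10^5, ε/D = 7.73×10^-4, f = 0.01988, h_1 = f(L/D)V²/2g = 2.486 m
Pipe 2: V = 0.7633 m/s, Re = 1.89×10^5, ε/D = 4.89×10^-6, f = 0.01575, h_2 = f(L/D)V²/2g = 2.903 m
Series → Q common, losses add: H = Σh = 5.389 m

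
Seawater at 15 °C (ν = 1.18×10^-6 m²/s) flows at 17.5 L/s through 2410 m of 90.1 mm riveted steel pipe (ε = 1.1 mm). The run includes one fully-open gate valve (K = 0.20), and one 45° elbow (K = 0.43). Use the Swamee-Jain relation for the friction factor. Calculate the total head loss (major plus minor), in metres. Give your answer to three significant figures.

V = 4Q/(πD²) = 2.745 m/s; V²/2g = 0.3840 m
Re = 2.10×10^5, ε/D = 0.0122 → f = 0.04100 (Swamee-Jain)
Major: h_f = f(L/D)·V²/2g = 0.04100·26748·0.3840 = 421.1 m
Minor: ΣK = 0.630; h_m = ΣK·V²/2g = 0.2419 m
Total H_L = 421.1 + 0.2419 = 421.3 m

H_L ≈ 421 m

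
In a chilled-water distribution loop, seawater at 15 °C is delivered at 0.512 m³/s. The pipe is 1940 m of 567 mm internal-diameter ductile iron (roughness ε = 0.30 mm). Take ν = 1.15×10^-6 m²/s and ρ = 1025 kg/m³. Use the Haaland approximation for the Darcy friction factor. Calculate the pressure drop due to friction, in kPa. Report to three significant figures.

V = 4Q/(πD²) = 4·0.512/(π·0.567²) = 2.028 m/s
Re = VD/ν = 2.028·0.567/1.15×10^-6 = 1.00×10^6 → turbulent
ε/D = 0.30/567 = 5.29×10^-4
Haaland: f = 0.01737
h_f = f(L/D)V²/(2g) = 0.01737·(1940/0.567)·2.028²/(2·9.81) = 12.45 m
Δp = ρg·h_f = 1025·9.81·12.45 = 125.2 kPa

Δp ≈ 125 kPa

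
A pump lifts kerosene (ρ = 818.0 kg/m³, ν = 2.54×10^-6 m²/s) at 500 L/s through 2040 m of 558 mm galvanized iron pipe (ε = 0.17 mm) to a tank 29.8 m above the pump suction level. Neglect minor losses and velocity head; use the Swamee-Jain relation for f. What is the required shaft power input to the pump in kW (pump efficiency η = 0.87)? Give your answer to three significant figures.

P_shaft ≈ 197 kW

V = 4Q/(πD²) = 2.045 m/s; Re = 4.49×10^5; ε/D = 3.05×10^-4; f = 0.01653
h_f = f(L/D)V²/2g = 12.88 m
Total head H = z + h_f = 29.8 + 12.88 = 42.68 m
P_hyd = ρgQH = 818.0·9.81·0.500·42.68 = 171.2 kW
P_shaft = P_hyd/η = 171.2/0.87 = 196.8 kW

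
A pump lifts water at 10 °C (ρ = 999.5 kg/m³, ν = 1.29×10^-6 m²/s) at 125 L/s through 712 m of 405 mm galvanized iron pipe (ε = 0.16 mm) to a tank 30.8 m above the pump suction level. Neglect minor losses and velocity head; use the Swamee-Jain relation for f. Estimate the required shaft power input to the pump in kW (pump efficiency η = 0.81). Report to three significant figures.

V = 4Q/(πD²) = 0.9703 m/s; Re = 3.05×10^5; ε/D = 3.95×10^-4; f = 0.01767
h_f = f(L/D)V²/2g = 1.491 m
Total head H = z + h_f = 30.8 + 1.491 = 32.29 m
P_hyd = ρgQH = 999.5·9.81·0.125·32.29 = 39.58 kW
P_shaft = P_hyd/η = 39.58/0.81 = 48.86 kW

P_shaft ≈ 48.9 kW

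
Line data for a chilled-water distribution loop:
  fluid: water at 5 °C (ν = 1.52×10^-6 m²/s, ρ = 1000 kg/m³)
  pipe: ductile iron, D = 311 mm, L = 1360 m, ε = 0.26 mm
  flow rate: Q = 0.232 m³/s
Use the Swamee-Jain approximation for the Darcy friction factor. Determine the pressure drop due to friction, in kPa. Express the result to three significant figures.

V = 4Q/(πD²) = 4·0.232/(π·0.311²) = 3.054 m/s
Re = VD/ν = 3.054·0.311/1.52×10^-6 = 6.25×10^5 → turbulent
ε/D = 0.26/311 = 8.36×10^-4
Swamee-Jain: f = 0.01947
h_f = f(L/D)V²/(2g) = 0.01947·(1360/0.311)·3.054²/(2·9.81) = 40.47 m
Δp = ρg·h_f = 1000·9.81·40.47 = 397.0 kPa

Δp ≈ 397 kPa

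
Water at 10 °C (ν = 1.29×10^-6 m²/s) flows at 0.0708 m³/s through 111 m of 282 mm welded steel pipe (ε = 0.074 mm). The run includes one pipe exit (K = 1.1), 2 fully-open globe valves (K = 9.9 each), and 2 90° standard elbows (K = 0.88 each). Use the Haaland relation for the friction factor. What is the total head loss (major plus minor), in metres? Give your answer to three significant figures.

H_L ≈ 1.92 m

V = 4Q/(πD²) = 1.134 m/s; V²/2g = 0.06549 m
Re = 2.48×10^5, ε/D = 2.62×10^-4 → f = 0.01686 (Haaland)
Major: h_f = f(L/D)·V²/2g = 0.01686·393.6·0.06549 = 0.4346 m
Minor: ΣK = 22.7; h_m = ΣK·V²/2g = 1.484 m
Total H_L = 0.4346 + 1.484 = 1.919 m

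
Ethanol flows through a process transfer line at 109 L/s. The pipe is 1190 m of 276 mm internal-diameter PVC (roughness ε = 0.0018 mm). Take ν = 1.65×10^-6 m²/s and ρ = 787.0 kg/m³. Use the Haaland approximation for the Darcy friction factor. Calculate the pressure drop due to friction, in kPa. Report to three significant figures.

V = 4Q/(πD²) = 4·0.109/(π·0.276²) = 1.822 m/s
Re = VD/ν = 1.822·0.276/1.65×10^-6 = 3.05×10^5 → turbulent
ε/D = 0.0018/276 = 6.52×10^-6
Haaland: f = 0.01435
h_f = f(L/D)V²/(2g) = 0.01435·(1190/0.276)·1.822²/(2·9.81) = 10.47 m
Δp = ρg·h_f = 787.0·9.81·10.47 = 80.82 kPa

Δp ≈ 80.8 kPa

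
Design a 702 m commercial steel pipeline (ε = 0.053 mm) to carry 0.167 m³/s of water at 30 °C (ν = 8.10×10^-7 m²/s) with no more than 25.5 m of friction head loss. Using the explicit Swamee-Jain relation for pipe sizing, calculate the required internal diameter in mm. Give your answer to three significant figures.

D ≈ 252 mm

Swamee-Jain (Type III): D = 0.66·[ε^1.25·(LQ²/(gh_f))^4.75 + ν·Q^9.4·(L/(gh_f))^5.2]^0.04
LQ²/(gh_f) = 0.07826; L/(gh_f) = 2.806
Term 1 = ε^1.25·(…)^4.75 = 2.51×10^-11; Term 2 = ν·Q^9.4·(…)^5.2 = 8.56×10^-12
D = 0.66·(2.51×10^-11 + 8.56×10^-12)^0.04 = 0.2516 m = 252 mm
Check: V = 3.36 m/s, Re = 1.04×10^6, f = 0.01485, h_f = 23.9 m ≈ 25.5 m ✓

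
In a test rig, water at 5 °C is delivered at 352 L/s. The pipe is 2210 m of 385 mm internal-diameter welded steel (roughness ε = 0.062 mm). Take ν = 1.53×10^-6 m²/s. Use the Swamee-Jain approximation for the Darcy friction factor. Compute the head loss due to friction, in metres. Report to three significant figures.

h_f ≈ 39.0 m

V = 4Q/(πD²) = 4·0.352/(π·0.385²) = 3.024 m/s
Re = VD/ν = 3.024·0.385/1.53×10^-6 = 7.61×10^5 → turbulent
ε/D = 0.062/385 = 1.61×10^-4
Swamee-Jain: f = 0.01460
h_f = f(L/D)V²/(2g) = 0.01460·(2210/0.385)·3.024²/(2·9.81) = 39.05 m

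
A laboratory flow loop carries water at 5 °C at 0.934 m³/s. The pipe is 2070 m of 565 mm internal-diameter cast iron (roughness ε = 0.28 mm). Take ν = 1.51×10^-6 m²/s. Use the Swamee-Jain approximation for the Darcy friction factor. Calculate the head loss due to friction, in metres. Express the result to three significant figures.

h_f ≈ 44.4 m

V = 4Q/(πD²) = 4·0.934/(π·0.565²) = 3.725 m/s
Re = VD/ν = 3.725·0.565/1.51×10^-6 = 1.39×10^6 → turbulent
ε/D = 0.28/565 = 4.96×10^-4
Swamee-Jain: f = 0.01712
h_f = f(L/D)V²/(2g) = 0.01712·(2070/0.565)·3.725²/(2·9.81) = 44.37 m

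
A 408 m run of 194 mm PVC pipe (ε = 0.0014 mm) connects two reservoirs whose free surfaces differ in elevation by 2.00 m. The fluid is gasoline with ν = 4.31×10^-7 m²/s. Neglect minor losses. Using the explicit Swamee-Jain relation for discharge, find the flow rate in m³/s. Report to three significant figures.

Swamee-Jain (Type II): Q = -0.965·√(gD⁵h_f/L)·ln[ε/(3.7D) + √(3.17ν²L/(gD³h_f))]
√(gD⁵h_f/L) = √(9.81·0.194⁵·2.00/408) = 0.003635
ε/(3.7D) = 1.95×10^-6; √(3.17ν²L/(gD³h_f)) = 4.10×10^-5
Q = -0.965·0.003635·ln(4.290×10^-5) = 0.03528 m³/s
Check: V = 1.19 m/s, Re = 5.37×10^5, f = 0.01305, h_f = 1.99 m ≈ 2.00 m ✓

Q ≈ 0.0353 m³/s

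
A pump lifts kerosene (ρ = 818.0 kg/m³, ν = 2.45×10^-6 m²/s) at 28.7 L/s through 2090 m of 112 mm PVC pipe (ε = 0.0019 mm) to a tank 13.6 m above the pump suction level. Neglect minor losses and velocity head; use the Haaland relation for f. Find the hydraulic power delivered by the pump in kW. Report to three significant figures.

P_hyd ≈ 34.5 kW

V = 4Q/(πD²) = 2.913 m/s; Re = 1.33×10^5; ε/D = 1.70×10^-5; f = 0.01688
h_f = f(L/D)V²/2g = 136.3 m
Total head H = z + h_f = 13.6 + 136.3 = 149.9 m
P_hyd = ρgQH = 818.0·9.81·0.0287·149.9 = 34.51 kW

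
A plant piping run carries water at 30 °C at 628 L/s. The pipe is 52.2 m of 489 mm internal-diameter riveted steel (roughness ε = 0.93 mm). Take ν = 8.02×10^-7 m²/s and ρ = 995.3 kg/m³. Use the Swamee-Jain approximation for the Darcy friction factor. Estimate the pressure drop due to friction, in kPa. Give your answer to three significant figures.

V = 4Q/(πD²) = 4·0.628/(π·0.489²) = 3.344 m/s
Re = VD/ν = 3.344·0.489/8.02×10^-7 = 2.04×10^6 → turbulent
ε/D = 0.93/489 = 0.00190
Swamee-Jain: f = 0.02325
h_f = f(L/D)V²/(2g) = 0.02325·(52.2/0.489)·3.344²/(2·9.81) = 1.415 m
Δp = ρg·h_f = 995.3·9.81·1.415 = 13.81 kPa

Δp ≈ 13.8 kPa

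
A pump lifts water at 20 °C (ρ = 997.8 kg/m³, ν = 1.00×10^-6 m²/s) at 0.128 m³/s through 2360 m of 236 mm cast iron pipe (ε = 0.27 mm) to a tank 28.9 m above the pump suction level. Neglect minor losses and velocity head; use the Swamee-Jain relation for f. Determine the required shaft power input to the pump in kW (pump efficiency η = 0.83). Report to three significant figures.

P_shaft ≈ 181 kW

V = 4Q/(πD²) = 2.926 m/s; Re = 6.91×10^5; ε/D = 0.00114; f = 0.02080
h_f = f(L/D)V²/2g = 90.76 m
Total head H = z + h_f = 28.9 + 90.76 = 119.7 m
P_hyd = ρgQH = 997.8·9.81·0.128·119.7 = 149.9 kW
P_shaft = P_hyd/η = 149.9/0.83 = 180.6 kW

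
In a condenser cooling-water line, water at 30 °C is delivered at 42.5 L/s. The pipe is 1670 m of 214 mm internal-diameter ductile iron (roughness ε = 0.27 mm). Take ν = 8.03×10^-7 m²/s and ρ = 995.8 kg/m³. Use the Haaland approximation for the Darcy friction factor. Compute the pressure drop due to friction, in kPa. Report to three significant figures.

V = 4Q/(πD²) = 4·0.0425/(π·0.214²) = 1.182 m/s
Re = VD/ν = 1.182·0.214/8.03×10^-7 = 3.15×10^5 → turbulent
ε/D = 0.27/214 = 0.00126
Haaland: f = 0.02153
h_f = f(L/D)V²/(2g) = 0.02153·(1670/0.214)·1.182²/(2·9.81) = 11.96 m
Δp = ρg·h_f = 995.8·9.81·11.96 = 116.8 kPa

Δp ≈ 117 kPa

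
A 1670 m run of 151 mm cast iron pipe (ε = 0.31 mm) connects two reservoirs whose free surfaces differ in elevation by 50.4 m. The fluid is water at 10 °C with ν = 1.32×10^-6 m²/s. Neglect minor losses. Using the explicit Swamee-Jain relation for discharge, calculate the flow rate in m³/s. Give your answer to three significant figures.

Swamee-Jain (Type II): Q = -0.965·√(gD⁵h_f/L)·ln[ε/(3.7D) + √(3.17ν²L/(gD³h_f))]
√(gD⁵h_f/L) = √(9.81·0.151⁵·50.4/1670) = 0.004821
ε/(3.7D) = 5.55×10^-4; √(3.17ν²L/(gD³h_f)) = 7.36×10^-5
Q = -0.965·0.004821·ln(6.285×10^-4) = 0.03430 m³/s
Check: V = 1.92 m/s, Re = 2.19×10^5, f = 0.02456, h_f = 50.8 m ≈ 50.4 m ✓

Q ≈ 0.0343 m³/s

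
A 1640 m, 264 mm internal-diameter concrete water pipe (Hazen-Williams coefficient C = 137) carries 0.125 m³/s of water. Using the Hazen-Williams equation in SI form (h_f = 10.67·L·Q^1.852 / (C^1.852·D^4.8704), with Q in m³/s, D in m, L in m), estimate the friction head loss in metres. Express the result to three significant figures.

h_f = 10.67·1640·0.125^1.852 / (137^1.852·0.264^4.8704) = 26.93 m

h_f ≈ 26.9 m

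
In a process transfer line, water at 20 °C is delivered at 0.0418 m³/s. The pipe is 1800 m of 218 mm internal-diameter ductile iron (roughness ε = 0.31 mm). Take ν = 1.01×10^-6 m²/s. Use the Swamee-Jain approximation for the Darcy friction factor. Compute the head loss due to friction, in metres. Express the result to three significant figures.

V = 4Q/(πD²) = 4·0.0418/(π·0.218²) = 1.120 m/s
Re = VD/ν = 1.120·0.218/1.01×10^-6 = 2.42×10^5 → turbulent
ε/D = 0.31/218 = 0.00142
Swamee-Jain: f = 0.02253
h_f = f(L/D)V²/(2g) = 0.02253·(1800/0.218)·1.120²/(2·9.81) = 11.89 m

h_f ≈ 11.9 m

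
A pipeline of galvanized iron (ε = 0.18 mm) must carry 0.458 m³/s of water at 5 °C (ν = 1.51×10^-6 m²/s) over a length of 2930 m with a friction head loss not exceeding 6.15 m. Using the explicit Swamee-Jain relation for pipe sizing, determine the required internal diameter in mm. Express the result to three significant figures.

D ≈ 677 mm

Swamee-Jain (Type III): D = 0.66·[ε^1.25·(LQ²/(gh_f))^4.75 + ν·Q^9.4·(L/(gh_f))^5.2]^0.04
LQ²/(gh_f) = 10.19; L/(gh_f) = 48.57
Term 1 = ε^1.25·(…)^4.75 = 1.28; Term 2 = ν·Q^9.4·(…)^5.2 = 0.575
D = 0.66·(1.28 + 0.575)^0.04 = 0.6765 m = 677 mm
Check: V = 1.27 m/s, Re = 5.71×10^5, f = 0.01595, h_f = 5.71 m ≈ 6.15 m ✓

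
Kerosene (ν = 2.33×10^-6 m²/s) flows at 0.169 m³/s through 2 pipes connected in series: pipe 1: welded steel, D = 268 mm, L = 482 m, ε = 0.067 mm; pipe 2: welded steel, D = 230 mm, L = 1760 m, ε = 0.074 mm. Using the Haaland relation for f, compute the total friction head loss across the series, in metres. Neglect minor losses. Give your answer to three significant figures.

H ≈ 120 m

Pipe 1: V = 2.996 m/s, Re = 3.45×10^5, ε/D = 2.50×10^-4, f = 0.01623, h_1 = f(L/D)V²/2g = 13.35 m
Pipe 2: V = 4.068 m/s, Re = 4.02×10^5, ε/D = 3.22×10^-4, f = 0.01657, h_2 = f(L/D)V²/2g = 106.9 m
Series → Q common, losses add: H = Σh = 120.3 m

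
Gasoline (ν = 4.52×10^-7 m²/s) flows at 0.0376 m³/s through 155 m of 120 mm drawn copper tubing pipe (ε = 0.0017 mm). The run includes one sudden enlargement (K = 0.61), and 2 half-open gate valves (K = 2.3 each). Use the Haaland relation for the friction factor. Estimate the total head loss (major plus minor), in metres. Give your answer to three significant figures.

H_L ≈ 11.7 m

V = 4Q/(πD²) = 3.325 m/s; V²/2g = 0.5633 m
Re = 8.83×10^5, ε/D = 1.42×10^-5 → f = 0.01207 (Haaland)
Major: h_f = f(L/D)·V²/2g = 0.01207·1292·0.5633 = 8.785 m
Minor: ΣK = 5.21; h_m = ΣK·V²/2g = 2.935 m
Total H_L = 8.785 + 2.935 = 11.72 m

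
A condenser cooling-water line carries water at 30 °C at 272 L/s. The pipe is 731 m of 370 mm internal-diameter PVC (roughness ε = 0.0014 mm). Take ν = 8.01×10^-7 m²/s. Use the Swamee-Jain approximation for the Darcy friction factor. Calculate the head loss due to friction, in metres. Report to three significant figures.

V = 4Q/(πD²) = 4·0.272/(π·0.370²) = 2.530 m/s
Re = VD/ν = 2.530·0.370/8.01×10^-7 = 1.17×10^6 → turbulent
ε/D = 0.0014/370 = 3.78×10^-6
Swamee-Jain: f = 0.01141
h_f = f(L/D)V²/(2g) = 0.01141·(731/0.370)·2.530²/(2·9.81) = 7.355 m

h_f ≈ 7.36 m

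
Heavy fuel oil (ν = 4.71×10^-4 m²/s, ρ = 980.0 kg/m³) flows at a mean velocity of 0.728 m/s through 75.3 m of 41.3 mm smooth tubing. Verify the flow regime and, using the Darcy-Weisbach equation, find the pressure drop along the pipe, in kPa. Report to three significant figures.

Re = VD/ν = 0.728·0.04130/4.71×10^-4 = 63.8 → laminar (Re < 2300)
f = 64/Re = 1.003
h_f = f(L/D)V²/(2g) = 1.003·(75.3/0.04130)·0.728²/(2·9.81) = 49.38 m
Δp = ρg·h_f = 980.0·9.81·49.38 = 474.7 kPa

Δp ≈ 475 kPa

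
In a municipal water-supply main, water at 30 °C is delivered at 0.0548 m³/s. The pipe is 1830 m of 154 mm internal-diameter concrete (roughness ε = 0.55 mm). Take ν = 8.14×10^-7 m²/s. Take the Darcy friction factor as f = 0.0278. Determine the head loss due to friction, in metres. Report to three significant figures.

V = 4Q/(πD²) = 4·0.0548/(π·0.154²) = 2.942 m/s
h_f = f(L/D)V²/(2g) = 0.02780·(1830/0.154)·2.942²/(2·9.81) = 145.7 m

h_f ≈ 146 m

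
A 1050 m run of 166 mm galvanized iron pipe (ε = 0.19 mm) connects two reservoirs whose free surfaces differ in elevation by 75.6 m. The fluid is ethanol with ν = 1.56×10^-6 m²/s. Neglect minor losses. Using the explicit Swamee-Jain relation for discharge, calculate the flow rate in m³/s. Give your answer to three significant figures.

Swamee-Jain (Type II): Q = -0.965·√(gD⁵h_f/L)·ln[ε/(3.7D) + √(3.17ν²L/(gD³h_f))]
√(gD⁵h_f/L) = √(9.81·0.166⁵·75.6/1050) = 0.009436
ε/(3.7D) = 3.09×10^-4; √(3.17ν²L/(gD³h_f)) = 4.89×10^-5
Q = -0.965·0.009436·ln(3.582×10^-4) = 0.07225 m³/s
Check: V = 3.34 m/s, Re = 3.55×10^5, f = 0.02119, h_f = 76.1 m ≈ 75.6 m ✓

Q ≈ 0.0722 m³/s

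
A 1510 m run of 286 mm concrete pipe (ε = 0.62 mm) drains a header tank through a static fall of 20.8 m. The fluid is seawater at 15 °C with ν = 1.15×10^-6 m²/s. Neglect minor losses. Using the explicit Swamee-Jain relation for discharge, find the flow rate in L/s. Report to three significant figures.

Q ≈ 115 L/s

Swamee-Jain (Type II): Q = -0.965·√(gD⁵h_f/L)·ln[ε/(3.7D) + √(3.17ν²L/(gD³h_f))]
√(gD⁵h_f/L) = √(9.81·0.286⁵·20.8/1510) = 0.01608
ε/(3.7D) = 5.86×10^-4; √(3.17ν²L/(gD³h_f)) = 3.64×10^-5
Q = -0.965·0.01608·ln(6.223×10^-4) = 0.1146 m³/s
Check: V = 1.78 m/s, Re = 4.43×10^5, f = 0.02444, h_f = 20.9 m ≈ 20.8 m ✓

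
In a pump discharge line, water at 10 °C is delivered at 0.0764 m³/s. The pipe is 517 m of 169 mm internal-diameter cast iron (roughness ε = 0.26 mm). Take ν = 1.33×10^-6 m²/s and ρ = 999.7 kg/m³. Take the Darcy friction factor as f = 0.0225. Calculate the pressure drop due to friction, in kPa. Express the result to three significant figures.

Δp ≈ 399 kPa

V = 4Q/(πD²) = 4·0.0764/(π·0.169²) = 3.406 m/s
h_f = f(L/D)V²/(2g) = 0.02250·(517/0.169)·3.406²/(2·9.81) = 40.70 m
Δp = ρg·h_f = 999.7·9.81·40.70 = 399.1 kPa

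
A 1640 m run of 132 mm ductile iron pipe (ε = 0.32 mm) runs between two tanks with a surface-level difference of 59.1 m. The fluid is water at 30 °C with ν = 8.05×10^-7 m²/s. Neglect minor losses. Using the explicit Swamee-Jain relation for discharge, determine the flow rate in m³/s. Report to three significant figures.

Swamee-Jain (Type II): Q = -0.965·√(gD⁵h_f/L)·ln[ε/(3.7D) + √(3.17ν²L/(gD³h_f))]
√(gD⁵h_f/L) = √(9.81·0.132⁵·59.1/1640) = 0.003764
ε/(3.7D) = 6.55×10^-4; √(3.17ν²L/(gD³h_f)) = 5.03×10^-5
Q = -0.965·0.003764·ln(7.055×10^-4) = 0.02636 m³/s
Check: V = 1.93 m/s, Re = 3.16×10^5, f = 0.02531, h_f = 59.5 m ≈ 59.1 m ✓

Q ≈ 0.0264 m³/s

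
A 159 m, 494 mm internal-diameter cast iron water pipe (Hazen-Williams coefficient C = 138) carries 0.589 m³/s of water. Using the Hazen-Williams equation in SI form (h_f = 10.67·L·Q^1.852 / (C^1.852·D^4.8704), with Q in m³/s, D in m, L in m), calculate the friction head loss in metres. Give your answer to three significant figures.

h_f = 10.67·159·0.589^1.852 / (138^1.852·0.494^4.8704) = 2.150 m

h_f ≈ 2.15 m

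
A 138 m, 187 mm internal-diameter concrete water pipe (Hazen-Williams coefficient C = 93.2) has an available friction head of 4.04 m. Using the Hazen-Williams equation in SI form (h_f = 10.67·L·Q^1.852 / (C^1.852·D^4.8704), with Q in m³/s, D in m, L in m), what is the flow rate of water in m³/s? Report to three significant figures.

Q ≈ 0.0469 m³/s

Rearranging: Q = [h_f·C^1.852·D^4.8704 / (10.67·L)]^(1/1.852)
Q = [4.04·93.2^1.852·0.187^4.8704 / (10.67·138)]^0.540 = 0.04692 m³/s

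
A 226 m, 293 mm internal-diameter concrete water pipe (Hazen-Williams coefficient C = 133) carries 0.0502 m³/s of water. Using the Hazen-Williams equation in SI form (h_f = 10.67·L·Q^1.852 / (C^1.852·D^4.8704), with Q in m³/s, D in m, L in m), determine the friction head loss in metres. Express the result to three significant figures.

h_f ≈ 0.436 m

h_f = 10.67·226·0.0502^1.852 / (133^1.852·0.293^4.8704) = 0.4357 m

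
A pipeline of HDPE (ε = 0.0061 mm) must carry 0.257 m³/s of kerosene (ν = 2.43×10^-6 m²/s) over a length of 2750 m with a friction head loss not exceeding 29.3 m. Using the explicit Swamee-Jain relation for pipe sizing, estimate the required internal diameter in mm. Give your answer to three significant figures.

D ≈ 378 mm

Swamee-Jain (Type III): D = 0.66·[ε^1.25·(LQ²/(gh_f))^4.75 + ν·Q^9.4·(L/(gh_f))^5.2]^0.04
LQ²/(gh_f) = 0.6319; L/(gh_f) = 9.567
Term 1 = ε^1.25·(…)^4.75 = 3.43×10^-8; Term 2 = ν·Q^9.4·(…)^5.2 = 8.69×10^-7
D = 0.66·(3.43×10^-8 + 8.69×10^-7)^0.04 = 0.3783 m = 378 mm
Check: V = 2.29 m/s, Re = 3.56×10^5, f = 0.01413, h_f = 27.4 m ≈ 29.3 m ✓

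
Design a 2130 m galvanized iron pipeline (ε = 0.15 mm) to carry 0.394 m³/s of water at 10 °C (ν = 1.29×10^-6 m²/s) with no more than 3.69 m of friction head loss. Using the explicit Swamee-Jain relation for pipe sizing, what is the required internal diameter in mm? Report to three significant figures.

Swamee-Jain (Type III): D = 0.66·[ε^1.25·(LQ²/(gh_f))^4.75 + ν·Q^9.4·(L/(gh_f))^5.2]^0.04
LQ²/(gh_f) = 9.134; L/(gh_f) = 58.84
Term 1 = ε^1.25·(…)^4.75 = 0.607; Term 2 = ν·Q^9.4·(…)^5.2 = 0.324
D = 0.66·(0.607 + 0.324)^0.04 = 0.6581 m = 658 mm
Check: V = 1.16 m/s, Re = 5.91×10^5, f = 0.01557, h_f = 3.44 m ≈ 3.69 m ✓

D ≈ 658 mm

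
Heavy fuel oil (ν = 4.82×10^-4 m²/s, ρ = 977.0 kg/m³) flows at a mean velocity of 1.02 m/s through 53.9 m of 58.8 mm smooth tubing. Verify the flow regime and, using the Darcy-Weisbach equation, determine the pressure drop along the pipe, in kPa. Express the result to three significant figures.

Δp ≈ 240 kPa

Re = VD/ν = 1.02·0.05880/4.82×10^-4 = 124 → laminar (Re < 2300)
f = 64/Re = 0.5143
h_f = f(L/D)V²/(2g) = 0.5143·(53.9/0.05880)·1.02²/(2·9.81) = 25.00 m
Δp = ρg·h_f = 977.0·9.81·25.00 = 239.6 kPa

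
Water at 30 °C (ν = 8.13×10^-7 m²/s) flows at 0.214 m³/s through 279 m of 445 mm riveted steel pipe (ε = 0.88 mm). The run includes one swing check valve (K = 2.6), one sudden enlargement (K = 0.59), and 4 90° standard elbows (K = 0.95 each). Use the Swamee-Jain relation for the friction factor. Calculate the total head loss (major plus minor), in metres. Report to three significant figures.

V = 4Q/(πD²) = 1.376 m/s; V²/2g = 0.09650 m
Re = 7.53×10^5, ε/D = 0.00198 → f = 0.02369 (Swamee-Jain)
Major: h_f = f(L/D)·V²/2g = 0.02369·627.0·0.09650 = 1.433 m
Minor: ΣK = 6.99; h_m = ΣK·V²/2g = 0.6745 m
Total H_L = 1.433 + 0.6745 = 2.108 m

H_L ≈ 2.11 m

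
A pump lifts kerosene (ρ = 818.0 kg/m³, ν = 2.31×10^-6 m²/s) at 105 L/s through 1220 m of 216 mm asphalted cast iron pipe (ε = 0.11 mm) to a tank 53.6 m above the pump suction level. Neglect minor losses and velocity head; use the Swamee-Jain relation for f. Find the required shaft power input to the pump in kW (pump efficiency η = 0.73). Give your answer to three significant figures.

P_shaft ≈ 112 kW

V = 4Q/(πD²) = 2.865 m/s; Re = 2.68×10^5; ε/D = 5.09×10^-4; f = 0.01853
h_f = f(L/D)V²/2g = 43.81 m
Total head H = z + h_f = 53.6 + 43.81 = 97.41 m
P_hyd = ρgQH = 818.0·9.81·0.105·97.41 = 82.07 kW
P_shaft = P_hyd/η = 82.07/0.73 = 112.4 kW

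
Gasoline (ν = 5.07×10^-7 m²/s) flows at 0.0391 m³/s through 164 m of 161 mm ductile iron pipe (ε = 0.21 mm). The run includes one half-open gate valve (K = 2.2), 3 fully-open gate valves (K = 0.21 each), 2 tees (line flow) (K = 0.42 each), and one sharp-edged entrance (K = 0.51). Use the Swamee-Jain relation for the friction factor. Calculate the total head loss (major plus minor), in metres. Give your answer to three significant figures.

V = 4Q/(πD²) = 1.921 m/s; V²/2g = 0.1880 m
Re = 6.10×10^5, ε/D = 0.00130 → f = 0.02149 (Swamee-Jain)
Major: h_f = f(L/D)·V²/2g = 0.02149·1019·0.1880 = 4.115 m
Minor: ΣK = 4.18; h_m = ΣK·V²/2g = 0.7859 m
Total H_L = 4.115 + 0.7859 = 4.901 m

H_L ≈ 4.90 m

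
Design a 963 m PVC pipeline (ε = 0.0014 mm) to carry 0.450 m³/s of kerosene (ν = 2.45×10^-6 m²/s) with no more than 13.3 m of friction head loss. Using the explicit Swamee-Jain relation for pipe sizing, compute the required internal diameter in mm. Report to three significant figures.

D ≈ 442 mm

Swamee-Jain (Type III): D = 0.66·[ε^1.25·(LQ²/(gh_f))^4.75 + ν·Q^9.4·(L/(gh_f))^5.2]^0.04
LQ²/(gh_f) = 1.495; L/(gh_f) = 7.381
Term 1 = ε^1.25·(…)^4.75 = 3.25×10^-7; Term 2 = ν·Q^9.4·(…)^5.2 = 4.40×10^-5
D = 0.66·(3.25×10^-7 + 4.40×10^-5)^0.04 = 0.4420 m = 442 mm
Check: V = 2.93 m/s, Re = 5.29×10^5, f = 0.01301, h_f = 12.4 m ≈ 13.3 m ✓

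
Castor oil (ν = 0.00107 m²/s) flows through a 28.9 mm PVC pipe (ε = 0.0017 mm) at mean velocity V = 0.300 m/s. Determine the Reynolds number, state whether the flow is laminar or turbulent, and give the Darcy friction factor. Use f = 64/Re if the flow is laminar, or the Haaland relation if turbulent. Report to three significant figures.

Re = VD/ν = 0.3000·0.0289/0.00107 = 8.10
Re < 2300 → laminar → f = 64/Re = 7.899

Re ≈ 8.10; laminar; f = 64/Re ≈ 7.90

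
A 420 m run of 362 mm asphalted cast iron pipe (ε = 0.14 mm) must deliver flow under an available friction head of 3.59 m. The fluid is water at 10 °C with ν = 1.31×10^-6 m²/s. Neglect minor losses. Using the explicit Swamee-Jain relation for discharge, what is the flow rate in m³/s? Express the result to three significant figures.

Swamee-Jain (Type II): Q = -0.965·√(gD⁵h_f/L)·ln[ε/(3.7D) + √(3.17ν²L/(gD³h_f))]
√(gD⁵h_f/L) = √(9.81·0.362⁵·3.59/420) = 0.02283
ε/(3.7D) = 1.05×10^-4; √(3.17ν²L/(gD³h_f)) = 3.70×10^-5
Q = -0.965·0.02283·ln(1.415×10^-4) = 0.1953 m³/s
Check: V = 1.90 m/s, Re = 5.24×10^5, f = 0.01698, h_f = 3.61 m ≈ 3.59 m ✓

Q ≈ 0.195 m³/s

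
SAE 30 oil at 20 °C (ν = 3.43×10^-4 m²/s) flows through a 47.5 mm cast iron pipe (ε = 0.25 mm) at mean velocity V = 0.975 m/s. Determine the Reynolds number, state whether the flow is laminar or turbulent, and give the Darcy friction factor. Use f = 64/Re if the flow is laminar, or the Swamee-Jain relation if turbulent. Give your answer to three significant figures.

Re = VD/ν = 0.9750·0.0475/3.43×10^-4 = 135
Re < 2300 → laminar → f = 64/Re = 0.4740

Re ≈ 135; laminar; f = 64/Re ≈ 0.474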